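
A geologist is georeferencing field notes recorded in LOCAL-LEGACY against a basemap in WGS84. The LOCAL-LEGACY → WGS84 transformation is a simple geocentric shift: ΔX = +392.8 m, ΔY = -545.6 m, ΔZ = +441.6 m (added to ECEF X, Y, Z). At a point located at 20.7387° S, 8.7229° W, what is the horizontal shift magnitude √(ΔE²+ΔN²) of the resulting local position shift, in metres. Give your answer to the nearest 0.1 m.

At φ = -20.7387°, λ = -8.7229°: sin φ = -0.354107, cos φ = 0.935205, sin λ = -0.151656, cos λ = 0.988433.
ΔE = −sin λ·ΔX + cos λ·ΔY = −(-0.151656)·(392.8) + (0.988433)·(-545.6) = -479.72 m.
ΔN = −sin φ cos λ·ΔX − sin φ sin λ·ΔY + cos φ·ΔZ = −(-0.354107)(0.988433)(392.8) − (-0.354107)(-0.151656)(-545.6) + (0.935205)(441.6) = 579.77 m.
Horizontal magnitude = √(ΔE² + ΔN²) = √((-479.72)² + 579.77²) = 752.51 m.

752.5 m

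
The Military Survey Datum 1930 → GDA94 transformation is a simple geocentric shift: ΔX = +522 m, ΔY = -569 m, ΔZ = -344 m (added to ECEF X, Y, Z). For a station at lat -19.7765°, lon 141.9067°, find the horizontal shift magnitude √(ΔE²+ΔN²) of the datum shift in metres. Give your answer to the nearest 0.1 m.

594.9 m

The local east axis at (φ, λ) is (−sin λ, cos λ, 0), so ΔE = −sin(141.9067°)·522 + cos(141.9067°)·(-569) = 125.76 m.
The local north axis is (−sin φ cos λ, −sin φ sin λ, cos φ), giving ΔN = -139.001 − 118.775 − 323.711 = -581.49 m.
Horizontal magnitude = √(ΔE² + ΔN²) = √(125.76² + (-581.49)²) = 594.93 m.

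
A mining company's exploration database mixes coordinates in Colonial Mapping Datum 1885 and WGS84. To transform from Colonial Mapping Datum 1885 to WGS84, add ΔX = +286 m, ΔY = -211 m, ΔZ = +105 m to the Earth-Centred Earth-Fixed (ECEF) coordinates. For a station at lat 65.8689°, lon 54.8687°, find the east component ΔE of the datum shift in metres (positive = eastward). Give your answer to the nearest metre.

ΔE = -355 m

At φ = 65.8689°, λ = 54.8687°: sin φ = 0.912612, cos φ = 0.408826, sin λ = 0.817835, cos λ = 0.575452.
ΔE = −sin λ·ΔX + cos λ·ΔY = −(0.817835)·(286) + (0.575452)·(-211) = -355.32 m.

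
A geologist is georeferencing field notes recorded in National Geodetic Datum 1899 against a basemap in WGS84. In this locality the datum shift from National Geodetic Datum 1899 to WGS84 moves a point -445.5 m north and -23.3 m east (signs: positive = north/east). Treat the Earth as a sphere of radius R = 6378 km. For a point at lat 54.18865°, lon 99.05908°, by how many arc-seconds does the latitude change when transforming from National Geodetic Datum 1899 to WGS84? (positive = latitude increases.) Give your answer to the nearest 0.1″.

On a sphere of radius R, 1 rad of latitude = R, so Δφ = ΔN / R = -445.5 / 6378000 = -6.9849e-05 rad = -14.407″.

Δφ = -14.4″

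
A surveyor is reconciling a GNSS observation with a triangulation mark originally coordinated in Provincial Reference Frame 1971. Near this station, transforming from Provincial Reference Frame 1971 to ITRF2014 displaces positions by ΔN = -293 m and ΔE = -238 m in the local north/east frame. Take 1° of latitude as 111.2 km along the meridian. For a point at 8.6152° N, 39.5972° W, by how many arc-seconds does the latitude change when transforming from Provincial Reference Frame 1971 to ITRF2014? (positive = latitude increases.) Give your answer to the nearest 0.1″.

Δφ = -9.5″

1° of latitude = 111.2 km, so Δφ = -293.0 / 111200 = -0.0026349° = -9.486″.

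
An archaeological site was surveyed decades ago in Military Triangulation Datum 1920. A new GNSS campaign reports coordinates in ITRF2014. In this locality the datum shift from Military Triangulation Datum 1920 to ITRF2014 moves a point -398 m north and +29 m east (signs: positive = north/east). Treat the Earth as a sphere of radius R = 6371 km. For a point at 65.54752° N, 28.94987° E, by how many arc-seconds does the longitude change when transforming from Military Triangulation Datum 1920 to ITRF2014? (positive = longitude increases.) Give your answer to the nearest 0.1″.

Δλ = 2.3″

At latitude 65.54752°, cos φ = 0.413938.
One radian of longitude at latitude φ spans R cos φ, so Δλ = ΔE / (R cos φ) = 29.0 / (6371000 × 0.413938) = 1.0997e-05 rad = 2.268″.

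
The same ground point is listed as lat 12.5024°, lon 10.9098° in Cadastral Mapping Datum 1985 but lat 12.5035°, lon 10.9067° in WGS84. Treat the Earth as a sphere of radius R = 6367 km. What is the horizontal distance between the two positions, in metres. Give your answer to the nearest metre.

358 m

Δφ = 12.5035° − 12.5024° = +0.0011°; Δλ = 10.9067° − 10.9098° = -0.0031°.
1° along a meridian = πR/180 = 111125 m.
ΔN = Δφ × 111125 = 122.2 m; ΔE = Δλ × 111125 × cos(12.5024°) = -0.0031 × 111125 × 0.976287 = -336.3 m.
Distance = √(ΔE² + ΔN²) = √((-336.3)² + 122.2²) = 357.8 m.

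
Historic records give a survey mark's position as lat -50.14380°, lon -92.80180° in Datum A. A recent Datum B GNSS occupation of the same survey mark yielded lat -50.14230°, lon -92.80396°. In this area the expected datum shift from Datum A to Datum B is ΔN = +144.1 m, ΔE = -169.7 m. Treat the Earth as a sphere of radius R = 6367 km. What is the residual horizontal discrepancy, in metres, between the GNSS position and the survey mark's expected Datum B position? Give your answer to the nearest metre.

28 m

Observed coordinate differences: Δφ = +0.00150°, Δλ = -0.00216°.
Converting to metres (1° lat = 111125 m, cos φ = 0.640863): observed ΔN = 166.7 m, observed ΔE = -153.8 m.
Subtracting the expected shift leaves a residual of 166.7 − (144.1) = 22.6 m north and -153.8 − (-169.7) = 15.9 m east.
Residual distance = √(22.6² + 15.9²) = 27.6 m.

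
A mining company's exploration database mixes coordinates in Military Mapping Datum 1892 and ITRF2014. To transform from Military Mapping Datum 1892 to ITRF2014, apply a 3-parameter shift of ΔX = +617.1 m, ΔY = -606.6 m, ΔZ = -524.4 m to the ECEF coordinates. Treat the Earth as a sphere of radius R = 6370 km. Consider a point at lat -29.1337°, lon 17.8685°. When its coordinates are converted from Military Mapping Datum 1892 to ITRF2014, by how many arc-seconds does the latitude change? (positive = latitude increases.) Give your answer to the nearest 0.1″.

sin φ = -0.486849, cos φ = 0.873486, sin λ = 0.306833, cos λ = 0.951763.
North component: ΔN = −sin φ cos λ·ΔX − sin φ sin λ·ΔY + cos φ·ΔZ = −(-0.486849)(0.951763)(617.1) − (-0.486849)(0.306833)(-606.6) + (0.873486)(-524.4) = -262.73 m.
1° of latitude spans πR/180 = 111177 m, so Δφ = -262.73 / 111177 × 3600 = -8.507″.

Δφ = -8.5″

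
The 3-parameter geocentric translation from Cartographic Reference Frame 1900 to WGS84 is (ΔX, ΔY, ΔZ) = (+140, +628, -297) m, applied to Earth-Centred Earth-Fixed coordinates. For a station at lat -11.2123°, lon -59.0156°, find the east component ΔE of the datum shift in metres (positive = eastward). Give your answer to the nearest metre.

At φ = -11.2123°, λ = -59.0156°: sin φ = -0.194445, cos φ = 0.980913, sin λ = -0.857307, cos λ = 0.514805.
ΔE = −sin λ·ΔX + cos λ·ΔY = −(-0.857307)·(140) + (0.514805)·(628) = 443.32 m.

ΔE = 443 m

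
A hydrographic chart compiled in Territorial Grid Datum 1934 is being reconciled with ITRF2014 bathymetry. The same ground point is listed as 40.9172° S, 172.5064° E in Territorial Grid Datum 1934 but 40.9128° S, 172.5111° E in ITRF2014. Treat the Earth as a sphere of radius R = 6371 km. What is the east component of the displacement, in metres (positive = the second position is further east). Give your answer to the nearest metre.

Δφ = -40.9128° − -40.9172° = +0.0044°; Δλ = 172.5111° − 172.5064° = +0.0047°.
1° along a meridian = πR/180 = 111195 m.
ΔN = Δφ × 111195 = 489.3 m; ΔE = Δλ × 111195 × cos(-40.9172°) = +0.0047 × 111195 × 0.755657 = 394.9 m.

ΔE = 395 m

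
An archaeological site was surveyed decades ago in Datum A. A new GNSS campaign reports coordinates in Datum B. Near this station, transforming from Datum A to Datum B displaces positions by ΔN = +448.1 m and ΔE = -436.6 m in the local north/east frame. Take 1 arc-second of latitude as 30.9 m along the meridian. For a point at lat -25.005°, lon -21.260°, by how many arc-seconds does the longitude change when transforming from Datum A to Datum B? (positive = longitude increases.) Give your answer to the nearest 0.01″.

Δλ = -15.59″

At latitude -25.005°, cos φ = 0.906271.
1″ of longitude at this latitude = 30.90 × cos φ = 28.0038 m, so Δλ = -436.6 / 28.0038 = -15.591″.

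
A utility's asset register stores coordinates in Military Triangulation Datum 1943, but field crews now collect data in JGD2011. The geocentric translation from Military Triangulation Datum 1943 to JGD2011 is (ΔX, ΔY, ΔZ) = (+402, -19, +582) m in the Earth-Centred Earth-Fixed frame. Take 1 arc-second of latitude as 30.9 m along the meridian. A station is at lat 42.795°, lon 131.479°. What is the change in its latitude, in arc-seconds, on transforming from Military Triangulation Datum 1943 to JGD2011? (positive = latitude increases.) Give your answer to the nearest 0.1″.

Δφ = 20.0″

sin φ = 0.679377, cos φ = 0.733789, sin λ = 0.749199, cos λ = -0.662345.
North component: ΔN = −sin φ cos λ·ΔX − sin φ sin λ·ΔY + cos φ·ΔZ = −(0.679377)(-0.662345)(402) − (0.679377)(0.749199)(-19) + (0.733789)(582) = 617.63 m.
1° of latitude spans 3600 × 30.90 = 111240 m, so Δφ = 617.63 / 111240 × 3600 = 19.988″.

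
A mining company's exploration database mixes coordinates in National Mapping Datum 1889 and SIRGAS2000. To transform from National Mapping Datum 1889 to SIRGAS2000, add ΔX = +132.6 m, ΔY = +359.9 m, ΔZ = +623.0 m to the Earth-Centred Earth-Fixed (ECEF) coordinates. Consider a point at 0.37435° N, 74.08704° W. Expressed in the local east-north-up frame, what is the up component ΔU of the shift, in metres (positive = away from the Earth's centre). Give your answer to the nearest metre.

ΔU = -306 m

At φ = 0.37435°, λ = -74.08704°: sin φ = 0.006534, cos φ = 0.999979, sin λ = -0.961679, cos λ = 0.274177.
ΔU = cos φ cos λ·ΔX + cos φ sin λ·ΔY + sin φ·ΔZ = (0.999979)(0.274177)(132.6) + (0.999979)(-0.961679)(359.9) + (0.006534)(623.0) = -305.68 m.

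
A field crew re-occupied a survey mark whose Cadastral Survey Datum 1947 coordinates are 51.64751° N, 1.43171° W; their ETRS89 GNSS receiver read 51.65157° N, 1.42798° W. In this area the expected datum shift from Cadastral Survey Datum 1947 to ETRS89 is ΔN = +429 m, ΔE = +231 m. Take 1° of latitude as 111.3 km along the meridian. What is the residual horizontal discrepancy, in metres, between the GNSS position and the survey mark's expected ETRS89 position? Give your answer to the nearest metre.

35 m

Observed coordinate differences: Δφ = +0.00406°, Δλ = +0.00373°.
Converting to metres (1° lat = 111300 m, cos φ = 0.620498): observed ΔN = 451.9 m, observed ΔE = 257.6 m.
Subtracting the expected shift leaves a residual of 451.9 − (429) = 22.9 m north and 257.6 − (231) = 26.6 m east.
Residual distance = √(22.9² + 26.6²) = 35.1 m.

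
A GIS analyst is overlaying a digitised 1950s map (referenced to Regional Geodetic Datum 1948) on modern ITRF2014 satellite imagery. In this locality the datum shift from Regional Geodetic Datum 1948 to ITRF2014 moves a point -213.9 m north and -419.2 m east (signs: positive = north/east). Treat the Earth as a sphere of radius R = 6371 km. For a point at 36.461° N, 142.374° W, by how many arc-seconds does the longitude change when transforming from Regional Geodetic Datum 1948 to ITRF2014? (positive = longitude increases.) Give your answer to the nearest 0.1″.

At latitude 36.461°, cos φ = 0.804262.
One radian of longitude at latitude φ spans R cos φ, so Δλ = ΔE / (R cos φ) = -419.2 / (6371000 × 0.804262) = -8.1812e-05 rad = -16.875″.

Δλ = -16.9″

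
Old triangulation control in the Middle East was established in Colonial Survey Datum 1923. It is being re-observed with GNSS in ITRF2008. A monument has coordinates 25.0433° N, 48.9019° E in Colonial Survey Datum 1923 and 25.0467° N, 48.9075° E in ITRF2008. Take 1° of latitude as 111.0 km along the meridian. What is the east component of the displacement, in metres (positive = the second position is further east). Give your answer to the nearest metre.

ΔE = 563 m

Δφ = 25.0467° − 25.0433° = +0.0034°; Δλ = 48.9075° − 48.9019° = +0.0056°.
ΔN = Δφ × 111000 = 377.4 m; ΔE = Δλ × 111000 × cos(25.0433°) = +0.0056 × 111000 × 0.905988 = 563.2 m.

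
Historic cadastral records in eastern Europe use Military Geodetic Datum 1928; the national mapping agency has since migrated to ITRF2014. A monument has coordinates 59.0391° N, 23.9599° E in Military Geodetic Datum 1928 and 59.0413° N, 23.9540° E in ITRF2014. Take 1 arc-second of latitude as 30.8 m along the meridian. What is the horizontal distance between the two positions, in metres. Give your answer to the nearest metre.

Δφ = 59.0413° − 59.0391° = +0.0022°; Δλ = 23.9540° − 23.9599° = -0.0059°.
1° of latitude = 3600 × 30.80 = 110880 m.
ΔN = Δφ × 110880 = 243.9 m; ΔE = Δλ × 110880 × cos(59.0391°) = -0.0059 × 110880 × 0.514453 = -336.6 m.
Distance = √(ΔE² + ΔN²) = √((-336.6)² + 243.9²) = 415.7 m.

416 m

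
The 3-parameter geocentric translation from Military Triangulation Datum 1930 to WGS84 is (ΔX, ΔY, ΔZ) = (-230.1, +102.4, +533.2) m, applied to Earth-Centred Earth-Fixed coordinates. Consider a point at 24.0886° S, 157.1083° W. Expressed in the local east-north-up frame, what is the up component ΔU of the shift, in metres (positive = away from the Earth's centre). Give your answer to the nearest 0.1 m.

ΔU = -60.5 m

The local up (radial) axis is (cos φ cos λ, cos φ sin λ, sin φ), giving ΔU = 193.518 − 36.364 − 217.625 = -60.47 m.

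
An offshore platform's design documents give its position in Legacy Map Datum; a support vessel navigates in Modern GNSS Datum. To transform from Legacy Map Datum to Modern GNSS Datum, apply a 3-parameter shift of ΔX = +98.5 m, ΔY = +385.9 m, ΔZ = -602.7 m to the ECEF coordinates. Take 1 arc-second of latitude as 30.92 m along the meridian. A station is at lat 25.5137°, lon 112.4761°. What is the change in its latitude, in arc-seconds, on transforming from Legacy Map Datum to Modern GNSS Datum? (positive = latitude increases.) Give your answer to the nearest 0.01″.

Δφ = -22.03″

sin φ = 0.430727, cos φ = 0.902482, sin λ = 0.924039, cos λ = -0.382298.
North component: ΔN = −sin φ cos λ·ΔX − sin φ sin λ·ΔY + cos φ·ΔZ = −(0.430727)(-0.382298)(98.5) − (0.430727)(0.924039)(385.9) + (0.902482)(-602.7) = -681.30 m.
1° of latitude spans 3600 × 30.92 = 111312 m, so Δφ = -681.30 / 111312 × 3600 = -22.034″.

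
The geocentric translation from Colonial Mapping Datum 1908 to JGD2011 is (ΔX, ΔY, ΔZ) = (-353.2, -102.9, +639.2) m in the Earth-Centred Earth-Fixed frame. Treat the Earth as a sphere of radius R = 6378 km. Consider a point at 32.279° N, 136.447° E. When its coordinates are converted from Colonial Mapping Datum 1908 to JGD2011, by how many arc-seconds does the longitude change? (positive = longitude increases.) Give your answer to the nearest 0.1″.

Δλ = 12.2″

sin φ = 0.534043, cos φ = 0.845458, sin λ = 0.689025, cos λ = -0.724737.
East component: ΔE = −sin λ·ΔX + cos λ·ΔY = −(0.689025)(-353.2) + (-0.724737)(-102.9) = 317.94 m.
1° of latitude spans πR/180 = 111317 m; at latitude φ, 1° of longitude spans that × cos φ = 94113.9 m, so Δλ = 317.94 / 94113.9 × 3600 = 12.162″.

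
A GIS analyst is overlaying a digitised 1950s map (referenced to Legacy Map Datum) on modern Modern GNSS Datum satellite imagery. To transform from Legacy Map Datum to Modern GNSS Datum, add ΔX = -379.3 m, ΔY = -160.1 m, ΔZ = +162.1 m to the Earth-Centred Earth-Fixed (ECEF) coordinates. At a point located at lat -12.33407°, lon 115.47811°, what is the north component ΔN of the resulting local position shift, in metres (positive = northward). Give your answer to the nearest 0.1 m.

The local north axis is (−sin φ cos λ, −sin φ sin λ, cos φ), giving ΔN = 34.853 − 30.873 + 158.359 = 162.34 m.

ΔN = 162.3 m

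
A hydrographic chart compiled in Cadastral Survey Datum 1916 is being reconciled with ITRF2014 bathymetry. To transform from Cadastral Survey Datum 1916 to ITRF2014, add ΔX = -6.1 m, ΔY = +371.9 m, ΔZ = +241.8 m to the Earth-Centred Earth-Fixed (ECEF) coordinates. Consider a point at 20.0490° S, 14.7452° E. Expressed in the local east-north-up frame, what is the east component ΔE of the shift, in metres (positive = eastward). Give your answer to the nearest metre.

At φ = -20.0490°, λ = 14.7452°: sin φ = -0.342824, cos φ = 0.939400, sin λ = 0.254521, cos λ = 0.967067.
ΔE = −sin λ·ΔX + cos λ·ΔY = −(0.254521)·(-6.1) + (0.967067)·(371.9) = 361.20 m.

ΔE = 361 m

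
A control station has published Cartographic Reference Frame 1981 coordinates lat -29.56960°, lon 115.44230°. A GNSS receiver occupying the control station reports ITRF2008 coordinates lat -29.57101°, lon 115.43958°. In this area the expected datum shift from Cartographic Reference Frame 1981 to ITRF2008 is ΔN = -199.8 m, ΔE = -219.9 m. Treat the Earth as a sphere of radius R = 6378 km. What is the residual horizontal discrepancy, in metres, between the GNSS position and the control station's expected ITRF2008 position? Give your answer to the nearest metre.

Observed coordinate differences: Δφ = -0.00141°, Δλ = -0.00272°.
Converting to metres (1° lat = 111317 m, cos φ = 0.869757): observed ΔN = -157.0 m, observed ΔE = -263.3 m.
Subtracting the expected shift leaves a residual of -157.0 − (-199.8) = 42.8 m north and -263.3 − (-219.9) = -43.4 m east.
Residual distance = √(42.8² + (-43.4)²) = 61.0 m.

61 m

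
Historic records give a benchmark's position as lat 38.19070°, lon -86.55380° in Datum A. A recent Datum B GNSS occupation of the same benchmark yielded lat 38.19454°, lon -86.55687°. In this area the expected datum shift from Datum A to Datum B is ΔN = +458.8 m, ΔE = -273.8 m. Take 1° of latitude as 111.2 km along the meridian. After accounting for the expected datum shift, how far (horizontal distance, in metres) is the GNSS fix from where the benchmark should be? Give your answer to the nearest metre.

Observed coordinate differences: Δφ = +0.00384°, Δλ = -0.00307°.
Converting to metres (1° lat = 111200 m, cos φ = 0.785957): observed ΔN = 427.0 m, observed ΔE = -268.3 m.
Subtracting the expected shift leaves a residual of 427.0 − (458.8) = -31.8 m north and -268.3 − (-273.8) = 5.5 m east.
Residual distance = √((-31.8)² + 5.5²) = 32.3 m.

32 m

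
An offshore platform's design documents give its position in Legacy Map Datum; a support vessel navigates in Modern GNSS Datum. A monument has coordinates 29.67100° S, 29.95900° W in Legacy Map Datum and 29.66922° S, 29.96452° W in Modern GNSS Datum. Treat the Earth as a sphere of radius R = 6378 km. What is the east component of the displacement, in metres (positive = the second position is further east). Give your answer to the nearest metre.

Δφ = -29.66922° − -29.67100° = +0.00178°; Δλ = -29.96452° − -29.95900° = -0.00552°.
1° along a meridian = πR/180 = 111317 m.
ΔN = Δφ × 111317 = 198.1 m; ΔE = Δλ × 111317 × cos(-29.67100°) = -0.00552 × 111317 × 0.868882 = -533.9 m.

ΔE = -534 m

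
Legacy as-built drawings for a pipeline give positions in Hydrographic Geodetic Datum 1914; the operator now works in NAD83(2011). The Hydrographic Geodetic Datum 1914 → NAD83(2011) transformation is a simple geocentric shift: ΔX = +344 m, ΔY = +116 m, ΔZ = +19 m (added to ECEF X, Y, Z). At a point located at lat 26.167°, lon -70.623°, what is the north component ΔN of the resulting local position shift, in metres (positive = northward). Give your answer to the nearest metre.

ΔN = 15 m

At φ = 26.167°, λ = -70.623°: sin φ = 0.440989, cos φ = 0.897513, sin λ = -0.943356, cos λ = 0.331782.
ΔN = −sin φ cos λ·ΔX − sin φ sin λ·ΔY + cos φ·ΔZ = −(0.440989)(0.331782)(344) − (0.440989)(-0.943356)(116) + (0.897513)(19) = 14.98 m.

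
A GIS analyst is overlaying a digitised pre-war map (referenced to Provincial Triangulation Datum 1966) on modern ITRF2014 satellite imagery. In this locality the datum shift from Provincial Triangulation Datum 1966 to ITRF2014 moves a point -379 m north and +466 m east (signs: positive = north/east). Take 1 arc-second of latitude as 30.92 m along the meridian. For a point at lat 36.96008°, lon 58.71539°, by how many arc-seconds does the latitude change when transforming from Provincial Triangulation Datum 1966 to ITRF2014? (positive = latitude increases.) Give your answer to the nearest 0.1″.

1″ of latitude = 30.92 m, so Δφ = -379.0 / 30.92 = -12.257″.

Δφ = -12.3″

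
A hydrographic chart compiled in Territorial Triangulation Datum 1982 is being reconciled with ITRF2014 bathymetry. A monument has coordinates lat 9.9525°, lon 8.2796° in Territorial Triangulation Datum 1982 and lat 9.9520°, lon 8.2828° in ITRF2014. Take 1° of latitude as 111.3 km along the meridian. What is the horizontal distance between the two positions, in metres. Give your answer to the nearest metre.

355 m

Δφ = 9.9520° − 9.9525° = -0.0005°; Δλ = 8.2828° − 8.2796° = +0.0032°.
ΔN = Δφ × 111300 = -55.7 m; ΔE = Δλ × 111300 × cos(9.9525°) = +0.0032 × 111300 × 0.984951 = 350.8 m.
Distance = √(ΔE² + ΔN²) = √(350.8² + (-55.7)²) = 355.2 m.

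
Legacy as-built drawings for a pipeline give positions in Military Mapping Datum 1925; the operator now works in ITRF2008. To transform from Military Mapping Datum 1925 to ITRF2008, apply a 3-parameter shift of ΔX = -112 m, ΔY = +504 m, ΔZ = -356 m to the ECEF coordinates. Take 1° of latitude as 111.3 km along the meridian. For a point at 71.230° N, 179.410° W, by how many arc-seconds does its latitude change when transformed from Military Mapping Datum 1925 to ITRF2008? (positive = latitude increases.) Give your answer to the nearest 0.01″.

sin φ = 0.946818, cos φ = 0.321770, sin λ = -0.010297, cos λ = -0.999947.
North component: ΔN = −sin φ cos λ·ΔX − sin φ sin λ·ΔY + cos φ·ΔZ = −(0.946818)(-0.999947)(-112) − (0.946818)(-0.010297)(504) + (0.321770)(-356) = -215.67 m.
1° of latitude spans 111300 m, so Δφ = -215.67 / 111300 × 3600 = -6.976″.

Δφ = -6.98″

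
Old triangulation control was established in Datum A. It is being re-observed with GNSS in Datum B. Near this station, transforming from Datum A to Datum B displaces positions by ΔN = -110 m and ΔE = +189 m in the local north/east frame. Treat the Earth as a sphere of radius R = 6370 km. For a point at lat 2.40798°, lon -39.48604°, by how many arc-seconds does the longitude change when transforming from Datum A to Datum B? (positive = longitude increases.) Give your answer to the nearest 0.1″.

At latitude 2.40798°, cos φ = 0.999117.
One radian of longitude at latitude φ spans R cos φ, so Δλ = ΔE / (R cos φ) = 189.0 / (6370000 × 0.999117) = 2.9697e-05 rad = 6.125″.

Δλ = 6.1″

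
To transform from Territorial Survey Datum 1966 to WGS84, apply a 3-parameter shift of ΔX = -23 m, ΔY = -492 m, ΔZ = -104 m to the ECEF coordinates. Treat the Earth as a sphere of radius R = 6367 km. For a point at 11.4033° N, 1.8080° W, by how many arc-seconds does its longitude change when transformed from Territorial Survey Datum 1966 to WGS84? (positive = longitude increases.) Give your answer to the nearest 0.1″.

sin φ = 0.197714, cos φ = 0.980260, sin λ = -0.031550, cos λ = 0.999502.
East component: ΔE = −sin λ·ΔX + cos λ·ΔY = −(-0.031550)(-23) + (0.999502)(-492) = -492.48 m.
1° of latitude spans πR/180 = 111125 m; at latitude φ, 1° of longitude spans that × cos φ = 108931.5 m, so Δλ = -492.48 / 108931.5 × 3600 = -16.276″.

Δλ = -16.3″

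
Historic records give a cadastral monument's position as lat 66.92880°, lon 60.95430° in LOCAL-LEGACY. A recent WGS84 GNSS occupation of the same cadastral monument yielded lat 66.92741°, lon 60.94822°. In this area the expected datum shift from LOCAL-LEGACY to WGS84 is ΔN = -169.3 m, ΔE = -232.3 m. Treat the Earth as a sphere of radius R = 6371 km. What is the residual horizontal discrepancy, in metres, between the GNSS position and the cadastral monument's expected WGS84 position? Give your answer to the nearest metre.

36 m

Observed coordinate differences: Δφ = -0.00139°, Δλ = -0.00608°.
Converting to metres (1° lat = 111195 m, cos φ = 0.391875): observed ΔN = -154.6 m, observed ΔE = -264.9 m.
Subtracting the expected shift leaves a residual of -154.6 − (-169.3) = 14.7 m north and -264.9 − (-232.3) = -32.6 m east.
Residual distance = √(14.7² + (-32.6)²) = 35.8 m.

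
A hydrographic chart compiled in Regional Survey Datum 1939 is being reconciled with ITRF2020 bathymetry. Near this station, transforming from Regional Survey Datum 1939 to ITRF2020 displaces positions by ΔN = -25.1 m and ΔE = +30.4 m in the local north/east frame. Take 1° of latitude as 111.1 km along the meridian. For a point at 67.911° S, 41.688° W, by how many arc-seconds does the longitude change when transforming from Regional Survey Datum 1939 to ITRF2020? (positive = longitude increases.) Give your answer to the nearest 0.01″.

At latitude -67.911°, cos φ = 0.376046.
1° of longitude at this latitude = 111.1 × cos φ = 41.78 km, so Δλ = 30.4 / 41778.8 = 0.0007276° = 2.620″.

Δλ = 2.62″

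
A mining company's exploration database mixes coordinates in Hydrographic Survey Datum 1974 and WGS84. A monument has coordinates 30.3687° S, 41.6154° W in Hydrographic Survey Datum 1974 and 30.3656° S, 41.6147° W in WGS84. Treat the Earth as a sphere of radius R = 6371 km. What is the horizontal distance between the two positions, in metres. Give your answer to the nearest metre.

351 m

Δφ = -30.3656° − -30.3687° = +0.0031°; Δλ = -41.6147° − -41.6154° = +0.0007°.
1° along a meridian = πR/180 = 111195 m.
ΔN = Δφ × 111195 = 344.7 m; ΔE = Δλ × 111195 × cos(-30.3687°) = +0.0007 × 111195 × 0.862790 = 67.2 m.
Distance = √(ΔE² + ΔN²) = √(67.2² + 344.7²) = 351.2 m.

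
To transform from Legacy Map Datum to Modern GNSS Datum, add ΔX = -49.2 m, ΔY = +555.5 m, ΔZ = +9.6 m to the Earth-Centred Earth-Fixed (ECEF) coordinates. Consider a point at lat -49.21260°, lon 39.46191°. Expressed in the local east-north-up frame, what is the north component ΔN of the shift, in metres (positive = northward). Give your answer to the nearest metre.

The local north axis is (−sin φ cos λ, −sin φ sin λ, cos φ), giving ΔN = -28.760 + 267.313 + 6.271 = 244.82 m.

ΔN = 245 m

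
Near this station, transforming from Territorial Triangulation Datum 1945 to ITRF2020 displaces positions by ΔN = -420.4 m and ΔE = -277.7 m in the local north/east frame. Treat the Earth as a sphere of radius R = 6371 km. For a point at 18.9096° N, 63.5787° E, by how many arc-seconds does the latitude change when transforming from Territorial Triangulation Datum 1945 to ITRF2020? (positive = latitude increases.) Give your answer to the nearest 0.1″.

On a sphere of radius R, 1 rad of latitude = R, so Δφ = ΔN / R = -420.4 / 6371000 = -6.5987e-05 rad = -13.611″.

Δφ = -13.6″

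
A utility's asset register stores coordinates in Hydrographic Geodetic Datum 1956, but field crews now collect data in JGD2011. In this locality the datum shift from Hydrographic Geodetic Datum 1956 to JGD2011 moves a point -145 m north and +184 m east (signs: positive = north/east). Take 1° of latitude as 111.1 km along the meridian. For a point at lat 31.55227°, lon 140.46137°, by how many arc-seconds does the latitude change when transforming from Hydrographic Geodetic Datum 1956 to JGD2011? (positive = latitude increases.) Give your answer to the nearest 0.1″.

Δφ = -4.7″

1° of latitude = 111.1 km, so Δφ = -145.0 / 111100 = -0.0013051° = -4.698″.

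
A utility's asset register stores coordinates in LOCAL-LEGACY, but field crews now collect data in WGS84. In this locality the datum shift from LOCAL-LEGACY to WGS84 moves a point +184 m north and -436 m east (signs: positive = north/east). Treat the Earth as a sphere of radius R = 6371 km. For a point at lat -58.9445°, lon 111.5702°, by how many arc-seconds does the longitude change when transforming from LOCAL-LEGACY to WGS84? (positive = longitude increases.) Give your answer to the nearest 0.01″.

At latitude -58.9445°, cos φ = 0.515868.
One radian of longitude at latitude φ spans R cos φ, so Δλ = ΔE / (R cos φ) = -436.0 / (6371000 × 0.515868) = -1.3266e-04 rad = -27.363″.

Δλ = -27.36″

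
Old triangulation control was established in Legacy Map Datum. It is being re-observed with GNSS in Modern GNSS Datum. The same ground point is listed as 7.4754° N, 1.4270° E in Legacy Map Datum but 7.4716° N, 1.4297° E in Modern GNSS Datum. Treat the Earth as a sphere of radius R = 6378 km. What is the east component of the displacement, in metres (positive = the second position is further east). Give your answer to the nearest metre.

ΔE = 298 m

Δφ = 7.4716° − 7.4754° = -0.0038°; Δλ = 1.4297° − 1.4270° = +0.0027°.
1° along a meridian = πR/180 = 111317 m.
ΔN = Δφ × 111317 = -423.0 m; ΔE = Δλ × 111317 × cos(7.4754°) = +0.0027 × 111317 × 0.991501 = 298.0 m.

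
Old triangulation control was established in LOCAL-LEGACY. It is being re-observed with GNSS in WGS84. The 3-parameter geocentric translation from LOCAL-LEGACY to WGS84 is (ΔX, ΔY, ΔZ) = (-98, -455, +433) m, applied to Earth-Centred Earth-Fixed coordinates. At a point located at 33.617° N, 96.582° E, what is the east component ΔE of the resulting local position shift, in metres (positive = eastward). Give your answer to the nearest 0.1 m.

ΔE = 149.5 m

The local east axis at (φ, λ) is (−sin λ, cos λ, 0), so ΔE = −sin(96.582°)·(-98) + cos(96.582°)·(-455) = 149.51 m.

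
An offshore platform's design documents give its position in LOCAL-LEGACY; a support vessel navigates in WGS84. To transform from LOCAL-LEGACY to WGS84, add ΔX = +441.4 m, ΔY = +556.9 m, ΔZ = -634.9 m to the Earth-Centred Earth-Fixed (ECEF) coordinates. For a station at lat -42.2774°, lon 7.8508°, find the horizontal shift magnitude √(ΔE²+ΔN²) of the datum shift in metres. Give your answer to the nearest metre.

507 m

At φ = -42.2774°, λ = 7.8508°: sin φ = -0.672721, cos φ = 0.739897, sin λ = 0.136594, cos λ = 0.990627.
ΔE = −sin λ·ΔX + cos λ·ΔY = −(0.136594)·(441.4) + (0.990627)·(556.9) = 491.39 m.
ΔN = −sin φ cos λ·ΔX − sin φ sin λ·ΔY + cos φ·ΔZ = −(-0.672721)(0.990627)(441.4) − (-0.672721)(0.136594)(556.9) + (0.739897)(-634.9) = -124.43 m.
Horizontal magnitude = √(ΔE² + ΔN²) = √(491.39² + (-124.43)²) = 506.90 m.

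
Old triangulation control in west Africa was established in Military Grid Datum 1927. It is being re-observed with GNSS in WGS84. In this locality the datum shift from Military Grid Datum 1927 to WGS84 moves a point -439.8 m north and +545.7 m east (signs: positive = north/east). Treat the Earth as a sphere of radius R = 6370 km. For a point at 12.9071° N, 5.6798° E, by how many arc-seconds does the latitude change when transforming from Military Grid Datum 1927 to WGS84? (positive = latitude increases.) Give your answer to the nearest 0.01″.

On a sphere of radius R, 1 rad of latitude = R, so Δφ = ΔN / R = -439.8 / 6370000 = -6.9042e-05 rad = -14.241″.

Δφ = -14.24″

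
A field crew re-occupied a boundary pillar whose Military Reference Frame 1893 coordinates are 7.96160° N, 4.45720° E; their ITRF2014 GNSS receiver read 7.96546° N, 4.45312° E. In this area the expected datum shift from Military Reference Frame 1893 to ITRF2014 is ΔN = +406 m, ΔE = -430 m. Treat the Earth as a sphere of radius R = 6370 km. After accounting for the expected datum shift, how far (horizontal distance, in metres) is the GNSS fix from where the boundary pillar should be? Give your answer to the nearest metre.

Observed coordinate differences: Δφ = +0.00386°, Δλ = -0.00408°.
Converting to metres (1° lat = 111177 m, cos φ = 0.990361): observed ΔN = 429.1 m, observed ΔE = -449.2 m.
Subtracting the expected shift leaves a residual of 429.1 − (406) = 23.1 m north and -449.2 − (-430) = -19.2 m east.
Residual distance = √(23.1² + (-19.2)²) = 30.1 m.

30 m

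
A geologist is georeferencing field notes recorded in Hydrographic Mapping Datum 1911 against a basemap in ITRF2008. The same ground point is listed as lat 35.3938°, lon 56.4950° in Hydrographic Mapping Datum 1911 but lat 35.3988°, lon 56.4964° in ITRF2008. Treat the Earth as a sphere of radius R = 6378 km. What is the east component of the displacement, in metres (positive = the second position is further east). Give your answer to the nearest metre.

Δφ = 35.3988° − 35.3938° = +0.0050°; Δλ = 56.4964° − 56.4950° = +0.0014°.
1° along a meridian = πR/180 = 111317 m.
ΔN = Δφ × 111317 = 556.6 m; ΔE = Δλ × 111317 × cos(35.3938°) = +0.0014 × 111317 × 0.815190 = 127.0 m.

ΔE = 127 m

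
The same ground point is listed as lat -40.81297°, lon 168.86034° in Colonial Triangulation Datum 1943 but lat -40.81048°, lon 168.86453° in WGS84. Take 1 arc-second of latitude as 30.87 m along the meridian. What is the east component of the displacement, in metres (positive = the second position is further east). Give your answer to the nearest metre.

Δφ = -40.81048° − -40.81297° = +0.00249°; Δλ = 168.86453° − 168.86034° = +0.00419°.
1° of latitude = 3600 × 30.87 = 111132 m.
ΔN = Δφ × 111132 = 276.7 m; ΔE = Δλ × 111132 × cos(-40.81297°) = +0.00419 × 111132 × 0.756847 = 352.4 m.

ΔE = 352 m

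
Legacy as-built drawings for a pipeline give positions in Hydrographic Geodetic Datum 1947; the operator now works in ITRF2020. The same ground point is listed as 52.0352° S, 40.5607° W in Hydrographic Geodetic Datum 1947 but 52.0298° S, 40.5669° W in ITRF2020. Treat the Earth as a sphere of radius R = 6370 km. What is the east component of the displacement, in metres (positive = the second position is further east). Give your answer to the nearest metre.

ΔE = -424 m

Δφ = -52.0298° − -52.0352° = +0.0054°; Δλ = -40.5669° − -40.5607° = -0.0062°.
1° along a meridian = πR/180 = 111177 m.
ΔN = Δφ × 111177 = 600.4 m; ΔE = Δλ × 111177 × cos(-52.0352°) = -0.0062 × 111177 × 0.615177 = -424.0 m.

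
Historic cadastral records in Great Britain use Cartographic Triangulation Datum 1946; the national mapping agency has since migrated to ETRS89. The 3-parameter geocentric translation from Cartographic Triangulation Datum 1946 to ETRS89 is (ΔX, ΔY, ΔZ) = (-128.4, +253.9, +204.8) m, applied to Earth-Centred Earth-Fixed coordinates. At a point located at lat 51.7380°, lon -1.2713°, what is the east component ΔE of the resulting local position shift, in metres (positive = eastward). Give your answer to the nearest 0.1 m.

ΔE = 251.0 m

At φ = 51.7380°, λ = -1.2713°: sin φ = 0.785187, cos φ = 0.619258, sin λ = -0.022187, cos λ = 0.999754.
ΔE = −sin λ·ΔX + cos λ·ΔY = −(-0.022187)·(-128.4) + (0.999754)·(253.9) = 250.99 m.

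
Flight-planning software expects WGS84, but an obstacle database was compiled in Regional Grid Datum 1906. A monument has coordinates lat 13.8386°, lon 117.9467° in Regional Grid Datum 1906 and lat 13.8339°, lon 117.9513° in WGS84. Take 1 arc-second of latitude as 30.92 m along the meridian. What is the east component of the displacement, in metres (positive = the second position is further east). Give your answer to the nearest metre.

Δφ = 13.8339° − 13.8386° = -0.0047°; Δλ = 117.9513° − 117.9467° = +0.0046°.
1° of latitude = 3600 × 30.92 = 111312 m.
ΔN = Δφ × 111312 = -523.2 m; ΔE = Δλ × 111312 × cos(13.8386°) = +0.0046 × 111312 × 0.970973 = 497.2 m.

ΔE = 497 m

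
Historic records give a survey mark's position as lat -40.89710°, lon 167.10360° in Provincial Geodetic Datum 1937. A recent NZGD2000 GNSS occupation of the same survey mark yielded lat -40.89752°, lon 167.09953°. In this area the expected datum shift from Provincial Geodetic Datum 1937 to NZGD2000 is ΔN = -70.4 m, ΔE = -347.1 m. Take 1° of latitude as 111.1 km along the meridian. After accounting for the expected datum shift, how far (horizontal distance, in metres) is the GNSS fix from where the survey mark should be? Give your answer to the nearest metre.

24 m

Observed coordinate differences: Δφ = -0.00042°, Δλ = -0.00407°.
Converting to metres (1° lat = 111100 m, cos φ = 0.755887): observed ΔN = -46.7 m, observed ΔE = -341.8 m.
Subtracting the expected shift leaves a residual of -46.7 − (-70.4) = 23.7 m north and -341.8 − (-347.1) = 5.3 m east.
Residual distance = √(23.7² + 5.3²) = 24.3 m.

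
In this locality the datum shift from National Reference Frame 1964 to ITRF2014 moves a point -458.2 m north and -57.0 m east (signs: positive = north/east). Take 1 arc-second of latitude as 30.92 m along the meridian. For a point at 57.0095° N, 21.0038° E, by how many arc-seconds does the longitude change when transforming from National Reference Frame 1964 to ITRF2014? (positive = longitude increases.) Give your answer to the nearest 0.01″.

Δλ = -3.39″

At latitude 57.0095°, cos φ = 0.544500.
1″ of longitude at this latitude = 30.92 × cos φ = 16.8359 m, so Δλ = -57.0 / 16.8359 = -3.386″.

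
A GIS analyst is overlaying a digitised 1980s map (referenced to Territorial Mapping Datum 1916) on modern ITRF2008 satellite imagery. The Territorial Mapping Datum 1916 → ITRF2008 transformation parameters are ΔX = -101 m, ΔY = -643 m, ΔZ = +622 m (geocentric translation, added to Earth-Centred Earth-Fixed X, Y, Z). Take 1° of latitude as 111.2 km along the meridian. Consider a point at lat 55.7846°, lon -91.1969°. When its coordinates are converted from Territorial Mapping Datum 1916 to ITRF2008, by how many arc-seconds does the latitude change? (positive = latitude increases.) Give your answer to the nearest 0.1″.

sin φ = 0.826929, cos φ = 0.562306, sin λ = -0.999782, cos λ = -0.020888.
North component: ΔN = −sin φ cos λ·ΔX − sin φ sin λ·ΔY + cos φ·ΔZ = −(0.826929)(-0.020888)(-101) − (0.826929)(-0.999782)(-643) + (0.562306)(622) = -183.59 m.
1° of latitude spans 111200 m, so Δφ = -183.59 / 111200 × 3600 = -5.944″.

Δφ = -5.9″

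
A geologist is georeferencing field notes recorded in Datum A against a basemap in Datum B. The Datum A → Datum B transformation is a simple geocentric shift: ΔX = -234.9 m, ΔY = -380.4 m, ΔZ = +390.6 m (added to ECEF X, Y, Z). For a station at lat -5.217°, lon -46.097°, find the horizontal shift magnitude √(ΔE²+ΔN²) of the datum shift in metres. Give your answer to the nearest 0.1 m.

At φ = -5.217°, λ = -46.097°: sin φ = -0.090928, cos φ = 0.995857, sin λ = -0.720515, cos λ = 0.693440.
ΔE = −sin λ·ΔX + cos λ·ΔY = −(-0.720515)·(-234.9) + (0.693440)·(-380.4) = -433.03 m.
ΔN = −sin φ cos λ·ΔX − sin φ sin λ·ΔY + cos φ·ΔZ = −(-0.090928)(0.693440)(-234.9) − (-0.090928)(-0.720515)(-380.4) + (0.995857)(390.6) = 399.09 m.
Horizontal magnitude = √(ΔE² + ΔN²) = √((-433.03)² + 399.09²) = 588.89 m.

588.9 m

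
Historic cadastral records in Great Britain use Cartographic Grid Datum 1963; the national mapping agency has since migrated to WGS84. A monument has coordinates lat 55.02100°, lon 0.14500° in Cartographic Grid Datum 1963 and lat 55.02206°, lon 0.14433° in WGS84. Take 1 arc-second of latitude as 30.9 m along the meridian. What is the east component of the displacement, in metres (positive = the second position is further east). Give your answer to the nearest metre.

ΔE = -43 m

Δφ = 55.02206° − 55.02100° = +0.00106°; Δλ = 0.14433° − 0.14500° = -0.00067°.
1° of latitude = 3600 × 30.90 = 111240 m.
ΔN = Δφ × 111240 = 117.9 m; ΔE = Δλ × 111240 × cos(55.02100°) = -0.00067 × 111240 × 0.573276 = -42.7 m.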